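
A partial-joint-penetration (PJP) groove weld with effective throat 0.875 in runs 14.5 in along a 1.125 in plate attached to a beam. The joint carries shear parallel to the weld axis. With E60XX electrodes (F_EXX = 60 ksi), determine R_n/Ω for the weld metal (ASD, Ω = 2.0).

Effective throat (given) t_e = 0.875 in.
A_we = 0.875 × 14.5 = 12.69 in².
F_nw = 0.6 F_EXX = 36 ksi.
R_n/Ω = (36 × 12.69) / 2.0 = 228.4 kips.

R_n/Ω ≈ 228 kips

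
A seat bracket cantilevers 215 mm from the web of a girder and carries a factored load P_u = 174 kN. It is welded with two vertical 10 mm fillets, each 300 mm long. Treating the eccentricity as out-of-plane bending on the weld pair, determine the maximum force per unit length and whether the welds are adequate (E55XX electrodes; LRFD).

E55XX → F_EXX = 550 MPa.
L_w = 2 × 300 = 600 mm; section modulus (unit throat) S = 2 × L²/6 = 30000 mm².
Direct shear f_v = P/L_w = 174×10³/600 = 290 N/mm.
Moment M = P × e = 174×10³ × 215 = 37410000 N·mm; bending f_b = M/S = 1247 N/mm.
f_max = √(f_v² + f_b²) = √(290² + 1247²) = 1280 N/mm.
φr_n = 0.75 × 0.6 × 550 × (0.707 × 10) = 1750 N/mm → adequate.

f_max ≈ 1280 N/mm; adequate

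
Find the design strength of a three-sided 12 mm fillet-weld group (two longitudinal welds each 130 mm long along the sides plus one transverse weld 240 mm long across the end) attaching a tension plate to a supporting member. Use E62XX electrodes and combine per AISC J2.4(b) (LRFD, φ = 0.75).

φR_n ≈ 1380 kN

E62XX → F_EXX = 620 MPa.
t_e = 0.707 × 12 = 8.484 mm.
R_nwl = 0.6 × 620 × 8.484 × 260 × 10⁻³ = 820.6 kN (longitudinal, 2 welds).
R_nwt = 0.6 × 620 × 8.484 × 240 × 10⁻³ = 757.5 kN (transverse, base value).
(i) R_nwl + R_nwt = 1578 kN; (ii) 0.85 R_nwl + 1.5 R_nwt = 1834 kN.
R_n = max = 1834 kN [governs: (ii)]; φR_n = 1375 kN.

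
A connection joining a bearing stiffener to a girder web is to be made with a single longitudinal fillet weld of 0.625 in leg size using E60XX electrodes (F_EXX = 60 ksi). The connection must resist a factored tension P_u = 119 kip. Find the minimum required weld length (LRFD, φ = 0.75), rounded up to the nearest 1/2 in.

L = 10 in

Throat t_e = 0.707 × 0.625 = 0.4419 in.
φr_n = 0.75 × 0.6 × 60 × 0.4419 = 11.93 kip/in.
L_req = P_u / φr_n = 119 / 11.93 = 9.974 in total.
Round up → use L = 10 in.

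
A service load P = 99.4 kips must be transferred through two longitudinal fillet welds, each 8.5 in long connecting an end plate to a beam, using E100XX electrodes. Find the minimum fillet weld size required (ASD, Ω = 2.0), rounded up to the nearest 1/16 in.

E100XX → F_EXX = 100 ksi.
Total weld length L = 17 in.
Required throat t_e = P × Ω / (0.6 F_EXX × L) = 99.4 × 2.0 / (0.6 × 100 × 17) = 0.1949 in.
Required leg w = t_e / 0.707 = 0.2757 in → use 5/16 in.

w = 5/16 in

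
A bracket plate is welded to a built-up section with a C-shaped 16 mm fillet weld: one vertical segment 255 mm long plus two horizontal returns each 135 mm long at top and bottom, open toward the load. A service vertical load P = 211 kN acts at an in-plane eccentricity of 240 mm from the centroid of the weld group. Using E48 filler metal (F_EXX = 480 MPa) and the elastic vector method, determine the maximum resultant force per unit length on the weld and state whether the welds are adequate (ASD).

Total weld length L_w = 525 mm. Treat welds as unit-width lines.
Centroid: x̄ = 2×135×67.5 / 525 = 34.71 mm from the vertical weld.
Polar moment about centroid: J = I_x + I_y = [255³/12 + 2×135×127.5²] + [255×34.71² + 2(135³/12 + 135×32.79²)] = 6779000 mm³.
Direct shear f_v = P/L_w = 211×10³ / 525 = 401.9 N/mm (vertical).
Torsion M = P·e = 211×10³ × 240 = 50640000 N·mm.
Critical point at (x, y) = (100.3, 127.5) from centroid. f_tx = M·y/J = 952.5 N/mm; f_ty = M·x/J = 749.2 N/mm.
Resultant f_max = √[f_tx² + (f_v + f_ty)²] = √[952.5² + (401.9 + 749.2)²] = 1494 N/mm.
Capacity per unit length: r_n/Ω = (1/2.0) × 0.6 × 480 × (0.707 × 16) = 1629 N/mm.
1494 ≤ 1629 → adequate.

f_max ≈ 1490 N/mm; adequate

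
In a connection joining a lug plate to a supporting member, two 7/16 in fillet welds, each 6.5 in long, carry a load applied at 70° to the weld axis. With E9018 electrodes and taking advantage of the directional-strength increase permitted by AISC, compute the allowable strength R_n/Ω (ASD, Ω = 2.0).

R_n/Ω ≈ 158 kip

E90XX → F_EXX = 90 ksi.
t_e = 0.707 × 0.4375 = 0.3093 in; A_we = 0.3093 × 13 = 4.021 in².
Directional factor: 1.0 + 0.5 sin^1.5(70°) = 1.455.
F_nw = 0.6 × 90 × 1.455 = 78.59 ksi.
R_n/Ω = (78.59 × 4.021) / 2.0 = 158 kip.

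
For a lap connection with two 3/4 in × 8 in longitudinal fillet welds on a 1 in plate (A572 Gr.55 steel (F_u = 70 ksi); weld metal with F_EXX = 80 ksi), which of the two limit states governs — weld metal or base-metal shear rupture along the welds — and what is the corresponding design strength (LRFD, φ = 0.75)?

φR_n ≈ 305 kips (weld metal governs)

t_e = 0.707 × 0.75 = 0.5302 in; L = 16 in.
Weld metal: φR_n = 0.75 × 0.6 × 80 × 0.5302 × 16 = 305.4 kips.
Base metal (shear rupture): φR_n = 0.75 × 0.6 × 70 × 1 × 16 = 504 kips.
Governing: weld metal.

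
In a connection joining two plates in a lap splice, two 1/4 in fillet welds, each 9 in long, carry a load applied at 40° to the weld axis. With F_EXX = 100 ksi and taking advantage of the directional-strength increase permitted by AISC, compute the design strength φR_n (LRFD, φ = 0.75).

φR_n ≈ 180 kip

t_e = 0.707 × 0.25 = 0.1767 in; A_we = 0.1767 × 18 = 3.181 in².
Directional factor: 1.0 + 0.5 sin^1.5(40°) = 1.258.
F_nw = 0.6 × 100 × 1.258 = 75.46 ksi.
φR_n = 0.75 × 75.46 × 3.181 = 180.1 kip.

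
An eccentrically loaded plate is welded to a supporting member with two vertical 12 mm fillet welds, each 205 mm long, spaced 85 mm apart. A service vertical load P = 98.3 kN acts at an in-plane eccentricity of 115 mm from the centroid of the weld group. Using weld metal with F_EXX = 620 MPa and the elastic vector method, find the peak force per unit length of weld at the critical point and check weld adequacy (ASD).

f_max ≈ 704 N/mm; adequate

Total weld length L_w = 410 mm. Treat welds as unit-width lines.
Polar moment about centroid: J = 2[d³/12 + d(b/2)²] = 2[205³/12 + 205×42.5²] = 2176000 mm³.
Direct shear f_v = P/L_w = 98.3×10³ / 410 = 239.8 N/mm (vertical).
Torsion M = P·e = 98.3×10³ × 115 = 11304000 N·mm.
Critical point at (x, y) = (42.5, 102.5) from centroid. f_tx = M·y/J = 532.4 N/mm; f_ty = M·x/J = 220.7 N/mm.
Resultant f_max = √[f_tx² + (f_v + f_ty)²] = √[532.4² + (239.8 + 220.7)²] = 703.9 N/mm.
Capacity per unit length: r_n/Ω = (1/2.0) × 0.6 × 620 × (0.707 × 12) = 1578 N/mm.
703.9 ≤ 1578 → adequate.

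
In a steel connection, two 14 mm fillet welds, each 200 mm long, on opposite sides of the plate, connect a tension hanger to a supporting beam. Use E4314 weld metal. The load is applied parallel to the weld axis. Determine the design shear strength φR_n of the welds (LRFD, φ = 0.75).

φR_n ≈ 766 kN

E43XX → F_EXX = 430 MPa.
Effective throat t_e = 0.707 × 14 = 9.898 mm.
Total length L = 400 mm; A_we = 9.898 × 400 = 3959 mm².
F_nw = 0.6 F_EXX = 0.6 × 430 = 258 MPa.
φR_n = 0.75 × 258 × 3959 × 10⁻³ = 766.1 kN.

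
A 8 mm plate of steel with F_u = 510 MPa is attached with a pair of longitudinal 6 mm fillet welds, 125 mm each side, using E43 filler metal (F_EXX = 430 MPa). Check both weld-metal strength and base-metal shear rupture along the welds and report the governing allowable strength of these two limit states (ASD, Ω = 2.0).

t_e = 0.707 × 6 = 4.242 mm; L = 250 mm.
Weld metal: R_n/Ω = (1/2.0) × 0.6 × 430 × 4.242 × 250 × 10⁻³ = 136.8 kN.
Base metal (shear rupture): R_n/Ω = (1/2.0) × 0.6 × 510 × 8 × 250 × 10⁻³ = 306 kN.
Governing: weld metal.

R_n/Ω ≈ 137 kN (weld metal governs)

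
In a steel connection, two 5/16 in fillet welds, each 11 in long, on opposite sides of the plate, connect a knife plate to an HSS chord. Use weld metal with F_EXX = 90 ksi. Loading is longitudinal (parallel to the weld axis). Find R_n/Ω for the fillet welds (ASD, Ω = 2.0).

R_n/Ω ≈ 131 kips

Effective throat t_e = 0.707 × 0.3125 = 0.2209 in.
Total length L = 22 in; A_we = 0.2209 × 22 = 4.861 in².
F_nw = 0.6 F_EXX = 0.6 × 90 = 54 ksi.
R_n = 54 × 4.861 = 262.5 kips; R_n/Ω = 262.5/2.0 = 131.2 kips.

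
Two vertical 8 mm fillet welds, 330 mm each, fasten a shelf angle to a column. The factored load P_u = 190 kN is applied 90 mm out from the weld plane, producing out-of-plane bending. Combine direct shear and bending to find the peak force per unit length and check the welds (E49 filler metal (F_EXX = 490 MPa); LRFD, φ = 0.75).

f_max ≈ 552 N/mm; adequate

L_w = 2 × 330 = 660 mm; section modulus (unit throat) S = 2 × L²/6 = 36300 mm².
Direct shear f_v = P/L_w = 190×10³/660 = 287.9 N/mm.
Moment M = P × e = 190×10³ × 90 = 17100000 N·mm; bending f_b = M/S = 471.1 N/mm.
f_max = √(f_v² + f_b²) = √(287.9² + 471.1²) = 552.1 N/mm.
φr_n = 0.75 × 0.6 × 490 × (0.707 × 8) = 1247 N/mm → adequate.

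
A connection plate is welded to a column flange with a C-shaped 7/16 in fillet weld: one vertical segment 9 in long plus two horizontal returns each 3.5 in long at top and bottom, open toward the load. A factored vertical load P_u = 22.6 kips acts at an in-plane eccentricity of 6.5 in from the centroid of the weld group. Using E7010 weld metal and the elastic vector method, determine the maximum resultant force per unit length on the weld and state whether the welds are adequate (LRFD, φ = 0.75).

f_max ≈ 4.39 kip/in; adequate

E70XX → F_EXX = 70 ksi.
Total weld length L_w = 16 in. Treat welds as unit-width lines.
Centroid: x̄ = 2×3.5×1.75 / 16 = 0.7656 in from the vertical weld.
Polar moment about centroid: J = I_x + I_y = [9³/12 + 2×3.5×4.5²] + [9×0.7656² + 2(3.5³/12 + 3.5×0.9844²)] = 221.7 in³.
Direct shear f_v = P/L_w = 22.6 / 16 = 1.413 kip/in (vertical).
Torsion M = P·e = 22.6 × 6.5 = 146.9 kip·in.
Critical point at (x, y) = (2.734, 4.5) from centroid. f_tx = M·y/J = 2.982 kip/in; f_ty = M·x/J = 1.812 kip/in.
Resultant f_max = √[f_tx² + (f_v + f_ty)²] = √[2.982² + (1.413 + 1.812)²] = 4.392 kip/in.
Capacity per unit length: φr_n = 0.75 × 0.6 × 70 × (0.707 × 0.4375) = 9.743 kip/in.
4.392 ≤ 9.743 → adequate.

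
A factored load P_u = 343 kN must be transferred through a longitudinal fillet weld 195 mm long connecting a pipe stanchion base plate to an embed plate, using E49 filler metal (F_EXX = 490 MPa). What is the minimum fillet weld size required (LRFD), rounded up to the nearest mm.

Total weld length L = 195 mm.
Required throat t_e = P_u / (φ × 0.6 F_EXX × L) = 343 / (0.75 × 0.6 × 490 × 195 × 10⁻³) = 7.977 mm.
Required leg w = t_e / 0.707 = 11.28 mm → use 12 mm.

w = 12 mm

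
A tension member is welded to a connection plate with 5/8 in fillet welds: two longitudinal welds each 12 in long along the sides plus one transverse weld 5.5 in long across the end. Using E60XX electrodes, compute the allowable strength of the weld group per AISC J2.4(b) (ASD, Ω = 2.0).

R_n/Ω ≈ 235 kips

E60XX → F_EXX = 60 ksi.
t_e = 0.707 × 0.625 = 0.4419 in.
R_nwl = 0.6 × 60 × 0.4419 × 24 = 381.8 kips (longitudinal, 2 welds).
R_nwt = 0.6 × 60 × 0.4419 × 5.5 = 87.49 kips (transverse, base value).
(i) R_nwl + R_nwt = 469.3 kips; (ii) 0.85 R_nwl + 1.5 R_nwt = 455.7 kips.
R_n = max = 469.3 kips [governs: (i)]; R_n/Ω = 234.6 kips.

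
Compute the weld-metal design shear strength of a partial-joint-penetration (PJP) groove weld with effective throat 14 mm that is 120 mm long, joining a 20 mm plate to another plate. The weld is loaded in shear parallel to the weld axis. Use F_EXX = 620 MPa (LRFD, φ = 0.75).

Effective throat (given) t_e = 14 mm.
A_we = 14 × 120 = 1680 mm².
F_nw = 0.6 F_EXX = 372 MPa.
φR_n = 0.75 × 372 × 1680 × 10⁻³ = 468.7 kN.

φR_n ≈ 469 kN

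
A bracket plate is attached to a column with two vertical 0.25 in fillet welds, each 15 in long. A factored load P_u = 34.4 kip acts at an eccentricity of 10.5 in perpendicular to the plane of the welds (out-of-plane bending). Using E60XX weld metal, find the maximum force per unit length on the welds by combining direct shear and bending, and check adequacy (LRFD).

f_max ≈ 4.95 kip/in; NOT adequate

E60XX → F_EXX = 60 ksi.
L_w = 2 × 15 = 30 in; section modulus (unit throat) S = 2 × L²/6 = 75 in².
Direct shear f_v = P/L_w = 34.4/30 = 1.147 kip/in.
Moment M = P × e = 34.4 × 10.5 = 361.2 kip·in; bending f_b = M/S = 4.816 kip/in.
f_max = √(f_v² + f_b²) = √(1.147² + 4.816²) = 4.951 kip/in.
φr_n = 0.75 × 0.6 × 60 × (0.707 × 0.25) = 4.772 kip/in → NOT adequate.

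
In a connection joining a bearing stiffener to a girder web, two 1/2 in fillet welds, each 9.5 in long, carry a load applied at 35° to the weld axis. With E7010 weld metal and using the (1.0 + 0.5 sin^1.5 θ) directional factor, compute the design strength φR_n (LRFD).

E70XX → F_EXX = 70 ksi.
t_e = 0.707 × 0.5 = 0.3535 in; A_we = 0.3535 × 19 = 6.716 in².
Directional factor: 1.0 + 0.5 sin^1.5(35°) = 1.217.
F_nw = 0.6 × 70 × 1.217 = 51.12 ksi.
φR_n = 0.75 × 51.12 × 6.716 = 257.5 kip.

φR_n ≈ 258 kip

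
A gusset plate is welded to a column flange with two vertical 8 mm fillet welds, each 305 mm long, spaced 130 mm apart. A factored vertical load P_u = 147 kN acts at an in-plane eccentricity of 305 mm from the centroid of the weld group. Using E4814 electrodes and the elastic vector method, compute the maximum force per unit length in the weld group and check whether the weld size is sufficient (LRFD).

f_max ≈ 1130 N/mm; adequate

E48XX → F_EXX = 480 MPa.
Total weld length L_w = 610 mm. Treat welds as unit-width lines.
Polar moment about centroid: J = 2[d³/12 + d(b/2)²] = 2[305³/12 + 305×65²] = 7306000 mm³.
Direct shear f_v = P/L_w = 147×10³ / 610 = 241 N/mm (vertical).
Torsion M = P·e = 147×10³ × 305 = 44835000 N·mm.
Critical point at (x, y) = (65, 152.5) from centroid. f_tx = M·y/J = 935.8 N/mm; f_ty = M·x/J = 398.9 N/mm.
Resultant f_max = √[f_tx² + (f_v + f_ty)²] = √[935.8² + (241 + 398.9)²] = 1134 N/mm.
Capacity per unit length: φr_n = 0.75 × 0.6 × 480 × (0.707 × 8) = 1222 N/mm.
1134 ≤ 1222 → adequate.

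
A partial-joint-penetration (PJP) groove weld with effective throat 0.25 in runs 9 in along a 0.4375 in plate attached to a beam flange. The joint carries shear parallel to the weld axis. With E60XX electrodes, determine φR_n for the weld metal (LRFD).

E60XX → F_EXX = 60 ksi.
Effective throat (given) t_e = 0.25 in.
A_we = 0.25 × 9 = 2.25 in².
F_nw = 0.6 F_EXX = 36 ksi.
φR_n = 0.75 × 36 × 2.25 = 60.75 kip.

φR_n ≈ 60.8 kip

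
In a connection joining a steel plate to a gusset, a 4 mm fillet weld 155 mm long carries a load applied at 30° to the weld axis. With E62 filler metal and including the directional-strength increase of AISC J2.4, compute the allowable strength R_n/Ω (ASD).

E62XX → F_EXX = 620 MPa.
t_e = 0.707 × 4 = 2.828 mm; A_we = 2.828 × 155 = 438.3 mm².
Directional factor: 1.0 + 0.5 sin^1.5(30°) = 1.177.
F_nw = 0.6 × 620 × 1.177 = 437.8 MPa.
R_n/Ω = (437.8 × 438.3) / 2.0 × 10⁻³ = 95.94 kN.

R_n/Ω ≈ 95.9 kN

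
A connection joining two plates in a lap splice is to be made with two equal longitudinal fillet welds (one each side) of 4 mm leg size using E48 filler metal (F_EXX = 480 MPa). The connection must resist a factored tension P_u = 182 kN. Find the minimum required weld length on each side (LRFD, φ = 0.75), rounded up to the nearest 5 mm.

Throat t_e = 0.707 × 4 = 2.828 mm.
φr_n = 0.75 × 0.6 × 480 × 2.828 × 10⁻³ = 0.6108 kN/mm.
L_req = P_u / φr_n = 182 / 0.6108 = 297.9 mm total.
Per side: 297.9 / 2 = 149 mm.
Round up → use L = 150 mm on each side.

L = 150 mm on each side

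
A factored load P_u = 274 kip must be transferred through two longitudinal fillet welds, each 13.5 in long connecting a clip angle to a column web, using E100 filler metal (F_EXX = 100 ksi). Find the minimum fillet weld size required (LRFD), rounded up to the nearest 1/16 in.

Total weld length L = 27 in.
Required throat t_e = P_u / (φ × 0.6 F_EXX × L) = 274 / (0.75 × 0.6 × 100 × 27) = 0.2255 in.
Required leg w = t_e / 0.707 = 0.319 in → use 3/8 in.

w = 3/8 in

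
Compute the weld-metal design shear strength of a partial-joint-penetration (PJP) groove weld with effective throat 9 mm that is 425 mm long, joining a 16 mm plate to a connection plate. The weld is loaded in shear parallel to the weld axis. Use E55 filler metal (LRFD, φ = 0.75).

φR_n ≈ 947 kN

E55XX → F_EXX = 550 MPa.
Effective throat (given) t_e = 9 mm.
A_we = 9 × 425 = 3825 mm².
F_nw = 0.6 F_EXX = 330 MPa.
φR_n = 0.75 × 330 × 3825 × 10⁻³ = 946.7 kN.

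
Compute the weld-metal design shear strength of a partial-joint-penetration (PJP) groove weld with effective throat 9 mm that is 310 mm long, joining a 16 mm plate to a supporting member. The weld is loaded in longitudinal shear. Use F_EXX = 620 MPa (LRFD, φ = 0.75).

φR_n ≈ 778 kN

Effective throat (given) t_e = 9 mm.
A_we = 9 × 310 = 2790 mm².
F_nw = 0.6 F_EXX = 372 MPa.
φR_n = 0.75 × 372 × 2790 × 10⁻³ = 778.4 kN.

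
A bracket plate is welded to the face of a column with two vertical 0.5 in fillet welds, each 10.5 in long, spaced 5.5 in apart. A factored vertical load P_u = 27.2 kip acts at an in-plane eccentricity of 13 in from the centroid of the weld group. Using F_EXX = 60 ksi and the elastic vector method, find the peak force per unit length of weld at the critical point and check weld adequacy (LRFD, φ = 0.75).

f_max ≈ 6.66 kip/in; adequate

Total weld length L_w = 21 in. Treat welds as unit-width lines.
Polar moment about centroid: J = 2[d³/12 + d(b/2)²] = 2[10.5³/12 + 10.5×2.75²] = 351.8 in³.
Direct shear f_v = P/L_w = 27.2 / 21 = 1.295 kip/in (vertical).
Torsion M = P·e = 27.2 × 13 = 353.6 kip·in.
Critical point at (x, y) = (2.75, 5.25) from centroid. f_tx = M·y/J = 5.278 kip/in; f_ty = M·x/J = 2.764 kip/in.
Resultant f_max = √[f_tx² + (f_v + f_ty)²] = √[5.278² + (1.295 + 2.764)²] = 6.658 kip/in.
Capacity per unit length: φr_n = 0.75 × 0.6 × 60 × (0.707 × 0.5) = 9.544 kip/in.
6.658 ≤ 9.544 → adequate.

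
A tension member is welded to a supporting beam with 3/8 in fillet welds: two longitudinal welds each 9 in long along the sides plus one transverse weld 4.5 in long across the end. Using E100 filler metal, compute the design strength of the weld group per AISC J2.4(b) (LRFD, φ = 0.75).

φR_n ≈ 268 kip

E100XX → F_EXX = 100 ksi.
t_e = 0.707 × 0.375 = 0.2651 in.
R_nwl = 0.6 × 100 × 0.2651 × 18 = 286.3 kip (longitudinal, 2 welds).
R_nwt = 0.6 × 100 × 0.2651 × 4.5 = 71.58 kip (transverse, base value).
(i) R_nwl + R_nwt = 357.9 kip; (ii) 0.85 R_nwl + 1.5 R_nwt = 350.8 kip.
R_n = max = 357.9 kip [governs: (i)]; φR_n = 268.4 kip.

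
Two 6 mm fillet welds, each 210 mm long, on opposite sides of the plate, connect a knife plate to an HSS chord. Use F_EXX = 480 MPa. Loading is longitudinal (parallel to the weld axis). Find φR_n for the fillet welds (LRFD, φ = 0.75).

φR_n ≈ 385 kN

Effective throat t_e = 0.707 × 6 = 4.242 mm.
Total length L = 420 mm; A_we = 4.242 × 420 = 1782 mm².
F_nw = 0.6 F_EXX = 0.6 × 480 = 288 MPa.
φR_n = 0.75 × 288 × 1782 × 10⁻³ = 384.8 kN.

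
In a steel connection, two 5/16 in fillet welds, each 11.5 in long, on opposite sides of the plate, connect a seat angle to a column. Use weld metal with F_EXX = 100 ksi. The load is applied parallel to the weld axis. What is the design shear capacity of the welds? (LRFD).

φR_n ≈ 229 kips

Effective throat t_e = 0.707 × 0.3125 = 0.2209 in.
Total length L = 23 in; A_we = 0.2209 × 23 = 5.082 in².
F_nw = 0.6 F_EXX = 0.6 × 100 = 60 ksi.
φR_n = 0.75 × 60 × 5.082 = 228.7 kips.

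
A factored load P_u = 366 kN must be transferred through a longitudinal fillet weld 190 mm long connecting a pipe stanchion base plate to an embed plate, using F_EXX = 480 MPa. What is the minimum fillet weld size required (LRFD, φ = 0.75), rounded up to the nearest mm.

w = 13 mm

Total weld length L = 190 mm.
Required throat t_e = P_u / (φ × 0.6 F_EXX × L) = 366 / (0.75 × 0.6 × 480 × 190 × 10⁻³) = 8.918 mm.
Required leg w = t_e / 0.707 = 12.61 mm → use 13 mm.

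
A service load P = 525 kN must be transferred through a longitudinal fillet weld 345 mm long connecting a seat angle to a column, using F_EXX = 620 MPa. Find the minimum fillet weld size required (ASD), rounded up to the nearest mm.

Total weld length L = 345 mm.
Required throat t_e = P × Ω / (0.6 F_EXX × L) = 525 × 2.0 / (0.6 × 620 × 345 × 10⁻³) = 8.181 mm.
Required leg w = t_e / 0.707 = 11.57 mm → use 12 mm.

w = 12 mm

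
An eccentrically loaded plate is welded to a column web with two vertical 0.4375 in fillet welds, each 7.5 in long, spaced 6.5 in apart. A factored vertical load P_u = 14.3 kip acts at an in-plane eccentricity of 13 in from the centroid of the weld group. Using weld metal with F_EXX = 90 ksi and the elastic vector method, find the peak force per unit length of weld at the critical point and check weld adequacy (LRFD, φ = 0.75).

f_max ≈ 4.71 kip/in; adequate

Total weld length L_w = 15 in. Treat welds as unit-width lines.
Polar moment about centroid: J = 2[d³/12 + d(b/2)²] = 2[7.5³/12 + 7.5×3.25²] = 228.8 in³.
Direct shear f_v = P/L_w = 14.3 / 15 = 0.9533 kip/in (vertical).
Torsion M = P·e = 14.3 × 13 = 185.9 kip·in.
Critical point at (x, y) = (3.25, 3.75) from centroid. f_tx = M·y/J = 3.048 kip/in; f_ty = M·x/J = 2.641 kip/in.
Resultant f_max = √[f_tx² + (f_v + f_ty)²] = √[3.048² + (0.9533 + 2.641)²] = 4.713 kip/in.
Capacity per unit length: φr_n = 0.75 × 0.6 × 90 × (0.707 × 0.4375) = 12.53 kip/in.
4.713 ≤ 12.53 → adequate.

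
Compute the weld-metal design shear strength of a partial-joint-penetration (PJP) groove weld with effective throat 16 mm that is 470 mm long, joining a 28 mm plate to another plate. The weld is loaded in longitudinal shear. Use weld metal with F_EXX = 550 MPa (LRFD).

φR_n ≈ 1860 kN

Effective throat (given) t_e = 16 mm.
A_we = 16 × 470 = 7520 mm².
F_nw = 0.6 F_EXX = 330 MPa.
φR_n = 0.75 × 330 × 7520 × 10⁻³ = 1861 kN.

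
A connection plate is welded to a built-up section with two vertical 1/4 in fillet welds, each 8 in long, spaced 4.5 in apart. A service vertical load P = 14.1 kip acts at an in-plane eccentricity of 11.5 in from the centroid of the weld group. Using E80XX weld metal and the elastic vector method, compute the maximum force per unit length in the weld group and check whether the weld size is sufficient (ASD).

E80XX → F_EXX = 80 ksi.
Total weld length L_w = 16 in. Treat welds as unit-width lines.
Polar moment about centroid: J = 2[d³/12 + d(b/2)²] = 2[8³/12 + 8×2.25²] = 166.3 in³.
Direct shear f_v = P/L_w = 14.1 / 16 = 0.8812 kip/in (vertical).
Torsion M = P·e = 14.1 × 11.5 = 162.15 kip·in.
Critical point at (x, y) = (2.25, 4) from centroid. f_tx = M·y/J = 3.899 kip/in; f_ty = M·x/J = 2.193 kip/in.
Resultant f_max = √[f_tx² + (f_v + f_ty)²] = √[3.899² + (0.8812 + 2.193)²] = 4.966 kip/in.
Capacity per unit length: r_n/Ω = (1/2.0) × 0.6 × 80 × (0.707 × 0.25) = 4.242 kip/in.
4.966 > 4.242 → NOT adequate.

f_max ≈ 4.97 kip/in; NOT adequate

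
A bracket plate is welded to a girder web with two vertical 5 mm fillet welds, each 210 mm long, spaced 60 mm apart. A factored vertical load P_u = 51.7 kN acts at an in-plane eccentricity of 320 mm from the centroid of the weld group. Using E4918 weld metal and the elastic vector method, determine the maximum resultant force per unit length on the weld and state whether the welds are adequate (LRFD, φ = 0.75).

f_max ≈ 981 N/mm; NOT adequate

E49XX → F_EXX = 490 MPa.
Total weld length L_w = 420 mm. Treat welds as unit-width lines.
Polar moment about centroid: J = 2[d³/12 + d(b/2)²] = 2[210³/12 + 210×30²] = 1922000 mm³.
Direct shear f_v = P/L_w = 51.7×10³ / 420 = 123.1 N/mm (vertical).
Torsion M = P·e = 51.7×10³ × 320 = 16544000 N·mm.
Critical point at (x, y) = (30, 105) from centroid. f_tx = M·y/J = 904 N/mm; f_ty = M·x/J = 258.3 N/mm.
Resultant f_max = √[f_tx² + (f_v + f_ty)²] = √[904² + (123.1 + 258.3)²] = 981.2 N/mm.
Capacity per unit length: φr_n = 0.75 × 0.6 × 490 × (0.707 × 5) = 779.5 N/mm.
981.2 > 779.5 → NOT adequate.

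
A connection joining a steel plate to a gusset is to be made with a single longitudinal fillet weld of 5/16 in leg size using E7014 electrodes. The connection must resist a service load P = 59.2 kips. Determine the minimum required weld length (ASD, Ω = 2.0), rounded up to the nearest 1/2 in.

L = 13 in

E70XX → F_EXX = 70 ksi.
Throat t_e = 0.707 × 0.3125 = 0.2209 in.
r_n/Ω = (0.6 × 70 × 0.2209) / 2.0 = 4.64 kip/in.
L_req = P / (r_n/Ω) = 59.2 / 4.64 = 12.76 in total.
Round up → use L = 13 in.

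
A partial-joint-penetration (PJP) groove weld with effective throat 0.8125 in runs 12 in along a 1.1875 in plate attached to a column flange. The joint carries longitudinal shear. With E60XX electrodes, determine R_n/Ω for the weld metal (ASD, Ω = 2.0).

R_n/Ω ≈ 176 kips

E60XX → F_EXX = 60 ksi.
Effective throat (given) t_e = 0.8125 in.
A_we = 0.8125 × 12 = 9.75 in².
F_nw = 0.6 F_EXX = 36 ksi.
R_n/Ω = (36 × 9.75) / 2.0 = 175.5 kips.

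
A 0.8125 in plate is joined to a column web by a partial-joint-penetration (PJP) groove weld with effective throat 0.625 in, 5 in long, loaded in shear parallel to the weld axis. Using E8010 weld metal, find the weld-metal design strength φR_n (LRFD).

E80XX → F_EXX = 80 ksi.
Effective throat (given) t_e = 0.625 in.
A_we = 0.625 × 5 = 3.125 in².
F_nw = 0.6 F_EXX = 48 ksi.
φR_n = 0.75 × 48 × 3.125 = 112.5 kip.

φR_n ≈ 112 kip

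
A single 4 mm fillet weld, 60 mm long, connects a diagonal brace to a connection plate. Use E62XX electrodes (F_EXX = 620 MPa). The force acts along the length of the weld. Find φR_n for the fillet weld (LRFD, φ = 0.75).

φR_n ≈ 47.3 kN

Effective throat t_e = 0.707 × 4 = 2.828 mm.
Total length L = 60 mm; A_we = 2.828 × 60 = 169.7 mm².
F_nw = 0.6 F_EXX = 0.6 × 620 = 372 MPa.
φR_n = 0.75 × 372 × 169.7 × 10⁻³ = 47.34 kN.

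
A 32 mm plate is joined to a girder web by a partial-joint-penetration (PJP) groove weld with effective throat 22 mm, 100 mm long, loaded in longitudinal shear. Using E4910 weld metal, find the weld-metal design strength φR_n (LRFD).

φR_n ≈ 485 kN

E49XX → F_EXX = 490 MPa.
Effective throat (given) t_e = 22 mm.
A_we = 22 × 100 = 2200 mm².
F_nw = 0.6 F_EXX = 294 MPa.
φR_n = 0.75 × 294 × 2200 × 10⁻³ = 485.1 kN.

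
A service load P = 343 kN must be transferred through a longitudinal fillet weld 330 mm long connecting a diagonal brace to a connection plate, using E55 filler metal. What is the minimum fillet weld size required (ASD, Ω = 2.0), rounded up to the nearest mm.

w = 9 mm

E55XX → F_EXX = 550 MPa.
Total weld length L = 330 mm.
Required throat t_e = P × Ω / (0.6 F_EXX × L) = 343 × 2.0 / (0.6 × 550 × 330 × 10⁻³) = 6.299 mm.
Required leg w = t_e / 0.707 = 8.91 mm → use 9 mm.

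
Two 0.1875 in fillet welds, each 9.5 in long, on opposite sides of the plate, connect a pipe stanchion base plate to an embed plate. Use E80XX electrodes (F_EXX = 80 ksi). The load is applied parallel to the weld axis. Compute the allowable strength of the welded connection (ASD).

Effective throat t_e = 0.707 × 0.1875 = 0.1326 in.
Total length L = 19 in; A_we = 0.1326 × 19 = 2.519 in².
F_nw = 0.6 F_EXX = 0.6 × 80 = 48 ksi.
R_n = 48 × 2.519 = 120.9 kip; R_n/Ω = 120.9/2.0 = 60.45 kip.

R_n/Ω ≈ 60.4 kip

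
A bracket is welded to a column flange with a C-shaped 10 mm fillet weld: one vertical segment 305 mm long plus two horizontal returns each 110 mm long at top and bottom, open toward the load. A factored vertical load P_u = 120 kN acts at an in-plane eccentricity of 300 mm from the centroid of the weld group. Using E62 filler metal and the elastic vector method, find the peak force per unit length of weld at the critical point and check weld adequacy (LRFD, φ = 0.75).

E62XX → F_EXX = 620 MPa.
Total weld length L_w = 525 mm. Treat welds as unit-width lines.
Centroid: x̄ = 2×110×55 / 525 = 23.05 mm from the vertical weld.
Polar moment about centroid: J = I_x + I_y = [305³/12 + 2×110×152.5²] + [305×23.05² + 2(110³/12 + 110×31.95²)] = 8089000 mm³.
Direct shear f_v = P/L_w = 120×10³ / 525 = 228.6 N/mm (vertical).
Torsion M = P·e = 120×10³ × 300 = 36000000 N·mm.
Critical point at (x, y) = (86.95, 152.5) from centroid. f_tx = M·y/J = 678.7 N/mm; f_ty = M·x/J = 387 N/mm.
Resultant f_max = √[f_tx² + (f_v + f_ty)²] = √[678.7² + (228.6 + 387)²] = 916.2 N/mm.
Capacity per unit length: φr_n = 0.75 × 0.6 × 620 × (0.707 × 10) = 1973 N/mm.
916.2 ≤ 1973 → adequate.

f_max ≈ 916 N/mm; adequate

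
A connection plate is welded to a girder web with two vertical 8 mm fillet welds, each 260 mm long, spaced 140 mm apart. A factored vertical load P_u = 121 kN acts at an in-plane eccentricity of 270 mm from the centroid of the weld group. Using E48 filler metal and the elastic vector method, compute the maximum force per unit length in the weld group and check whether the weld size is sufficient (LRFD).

f_max ≈ 1010 N/mm; adequate

E48XX → F_EXX = 480 MPa.
Total weld length L_w = 520 mm. Treat welds as unit-width lines.
Polar moment about centroid: J = 2[d³/12 + d(b/2)²] = 2[260³/12 + 260×70²] = 5477000 mm³.
Direct shear f_v = P/L_w = 121×10³ / 520 = 232.7 N/mm (vertical).
Torsion M = P·e = 121×10³ × 270 = 32670000 N·mm.
Critical point at (x, y) = (70, 130) from centroid. f_tx = M·y/J = 775.4 N/mm; f_ty = M·x/J = 417.5 N/mm.
Resultant f_max = √[f_tx² + (f_v + f_ty)²] = √[775.4² + (232.7 + 417.5)²] = 1012 N/mm.
Capacity per unit length: φr_n = 0.75 × 0.6 × 480 × (0.707 × 8) = 1222 N/mm.
1012 ≤ 1222 → adequate.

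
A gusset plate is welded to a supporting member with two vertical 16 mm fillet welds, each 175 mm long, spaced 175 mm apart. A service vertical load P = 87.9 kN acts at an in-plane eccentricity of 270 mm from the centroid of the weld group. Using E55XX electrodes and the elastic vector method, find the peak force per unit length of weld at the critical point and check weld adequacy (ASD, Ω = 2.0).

f_max ≈ 1020 N/mm; adequate

E55XX → F_EXX = 550 MPa.
Total weld length L_w = 350 mm. Treat welds as unit-width lines.
Polar moment about centroid: J = 2[d³/12 + d(b/2)²] = 2[175³/12 + 175×87.5²] = 3573000 mm³.
Direct shear f_v = P/L_w = 87.9×10³ / 350 = 251.1 N/mm (vertical).
Torsion M = P·e = 87.9×10³ × 270 = 23733000 N·mm.
Critical point at (x, y) = (87.5, 87.5) from centroid. f_tx = M·y/J = 581.2 N/mm; f_ty = M·x/J = 581.2 N/mm.
Resultant f_max = √[f_tx² + (f_v + f_ty)²] = √[581.2² + (251.1 + 581.2)²] = 1015 N/mm.
Capacity per unit length: r_n/Ω = (1/2.0) × 0.6 × 550 × (0.707 × 16) = 1866 N/mm.
1015 ≤ 1866 → adequate.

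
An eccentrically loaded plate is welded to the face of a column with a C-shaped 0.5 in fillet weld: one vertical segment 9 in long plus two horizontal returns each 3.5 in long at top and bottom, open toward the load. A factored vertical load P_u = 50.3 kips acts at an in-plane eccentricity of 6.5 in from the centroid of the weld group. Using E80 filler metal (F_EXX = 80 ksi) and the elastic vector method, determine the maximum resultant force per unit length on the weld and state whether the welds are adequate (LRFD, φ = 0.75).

f_max ≈ 9.77 kip/in; adequate

Total weld length L_w = 16 in. Treat welds as unit-width lines.
Centroid: x̄ = 2×3.5×1.75 / 16 = 0.7656 in from the vertical weld.
Polar moment about centroid: J = I_x + I_y = [9³/12 + 2×3.5×4.5²] + [9×0.7656² + 2(3.5³/12 + 3.5×0.9844²)] = 221.7 in³.
Direct shear f_v = P/L_w = 50.3 / 16 = 3.144 kip/in (vertical).
Torsion M = P·e = 50.3 × 6.5 = 326.95 kip·in.
Critical point at (x, y) = (2.734, 4.5) from centroid. f_tx = M·y/J = 6.636 kip/in; f_ty = M·x/J = 4.032 kip/in.
Resultant f_max = √[f_tx² + (f_v + f_ty)²] = √[6.636² + (3.144 + 4.032)²] = 9.774 kip/in.
Capacity per unit length: φr_n = 0.75 × 0.6 × 80 × (0.707 × 0.5) = 12.73 kip/in.
9.774 ≤ 12.73 → adequate.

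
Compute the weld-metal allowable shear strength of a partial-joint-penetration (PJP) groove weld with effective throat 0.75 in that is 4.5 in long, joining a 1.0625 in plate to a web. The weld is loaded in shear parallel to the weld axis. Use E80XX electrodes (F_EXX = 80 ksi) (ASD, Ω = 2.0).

R_n/Ω ≈ 81 kips

Effective throat (given) t_e = 0.75 in.
A_we = 0.75 × 4.5 = 3.375 in².
F_nw = 0.6 F_EXX = 48 ksi.
R_n/Ω = (48 × 3.375) / 2.0 = 81 kips.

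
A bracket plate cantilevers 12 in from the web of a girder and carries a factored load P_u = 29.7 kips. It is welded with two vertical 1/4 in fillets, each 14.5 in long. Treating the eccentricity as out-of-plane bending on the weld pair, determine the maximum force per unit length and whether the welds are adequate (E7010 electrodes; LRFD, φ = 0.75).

E70XX → F_EXX = 70 ksi.
L_w = 2 × 14.5 = 29 in; section modulus (unit throat) S = 2 × L²/6 = 70.08 in².
Direct shear f_v = P/L_w = 29.7/29 = 1.024 kip/in.
Moment M = P × e = 29.7 × 12 = 356.4 kip·in; bending f_b = M/S = 5.085 kip/in.
f_max = √(f_v² + f_b²) = √(1.024² + 5.085²) = 5.187 kip/in.
φr_n = 0.75 × 0.6 × 70 × (0.707 × 0.25) = 5.568 kip/in → adequate.

f_max ≈ 5.19 kip/in; adequate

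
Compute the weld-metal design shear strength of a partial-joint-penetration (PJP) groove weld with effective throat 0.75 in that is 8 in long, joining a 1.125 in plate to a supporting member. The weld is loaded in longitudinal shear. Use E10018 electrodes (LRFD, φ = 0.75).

E100XX → F_EXX = 100 ksi.
Effective throat (given) t_e = 0.75 in.
A_we = 0.75 × 8 = 6 in².
F_nw = 0.6 F_EXX = 60 ksi.
φR_n = 0.75 × 60 × 6 = 270 kips.

φR_n ≈ 270 kips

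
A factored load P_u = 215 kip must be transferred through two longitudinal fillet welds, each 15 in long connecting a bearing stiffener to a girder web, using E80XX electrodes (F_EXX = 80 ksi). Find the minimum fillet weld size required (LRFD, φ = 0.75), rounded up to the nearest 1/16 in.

Total weld length L = 30 in.
Required throat t_e = P_u / (φ × 0.6 F_EXX × L) = 215 / (0.75 × 0.6 × 80 × 30) = 0.1991 in.
Required leg w = t_e / 0.707 = 0.2816 in → use 5/16 in.

w = 5/16 in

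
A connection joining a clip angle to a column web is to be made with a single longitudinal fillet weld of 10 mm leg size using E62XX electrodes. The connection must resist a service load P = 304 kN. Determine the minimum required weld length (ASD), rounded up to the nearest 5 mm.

L = 235 mm

E62XX → F_EXX = 620 MPa.
Throat t_e = 0.707 × 10 = 7.07 mm.
r_n/Ω = (0.6 × 620 × 7.07) / 2.0 = 1315 N/mm = 1.315 kN/mm.
L_req = P / (r_n/Ω) = 304 / 1.315 = 231.2 mm total.
Round up → use L = 235 mm.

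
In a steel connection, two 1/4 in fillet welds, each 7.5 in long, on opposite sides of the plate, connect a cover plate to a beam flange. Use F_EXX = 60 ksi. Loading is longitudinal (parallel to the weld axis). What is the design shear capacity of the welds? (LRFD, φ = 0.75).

φR_n ≈ 71.6 kip

Effective throat t_e = 0.707 × 0.25 = 0.1767 in.
Total length L = 15 in; A_we = 0.1767 × 15 = 2.651 in².
F_nw = 0.6 F_EXX = 0.6 × 60 = 36 ksi.
φR_n = 0.75 × 36 × 2.651 = 71.58 kip.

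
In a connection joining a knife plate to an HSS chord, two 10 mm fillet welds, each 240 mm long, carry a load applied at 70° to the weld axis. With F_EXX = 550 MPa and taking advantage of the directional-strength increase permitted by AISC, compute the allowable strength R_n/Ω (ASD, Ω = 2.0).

R_n/Ω ≈ 815 kN

t_e = 0.707 × 10 = 7.07 mm; A_we = 7.07 × 480 = 3394 mm².
Directional factor: 1.0 + 0.5 sin^1.5(70°) = 1.455.
F_nw = 0.6 × 550 × 1.455 = 480.3 MPa.
R_n/Ω = (480.3 × 3394) / 2.0 × 10⁻³ = 815 kN.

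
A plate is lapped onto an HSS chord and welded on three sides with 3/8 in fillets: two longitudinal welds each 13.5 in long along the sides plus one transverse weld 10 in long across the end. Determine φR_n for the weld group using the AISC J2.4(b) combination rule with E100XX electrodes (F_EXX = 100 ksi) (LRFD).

t_e = 0.707 × 0.375 = 0.2651 in.
R_nwl = 0.6 × 100 × 0.2651 × 27 = 429.5 kip (longitudinal, 2 welds).
R_nwt = 0.6 × 100 × 0.2651 × 10 = 159.1 kip (transverse, base value).
(i) R_nwl + R_nwt = 588.6 kip; (ii) 0.85 R_nwl + 1.5 R_nwt = 603.7 kip.
R_n = max = 603.7 kip [governs: (ii)]; φR_n = 452.8 kip.

φR_n ≈ 453 kip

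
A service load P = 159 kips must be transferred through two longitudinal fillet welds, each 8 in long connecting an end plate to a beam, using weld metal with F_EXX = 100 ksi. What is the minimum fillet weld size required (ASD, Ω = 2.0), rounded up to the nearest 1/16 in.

w = 1/2 in

Total weld length L = 16 in.
Required throat t_e = P × Ω / (0.6 F_EXX × L) = 159 × 2.0 / (0.6 × 100 × 16) = 0.3312 in.
Required leg w = t_e / 0.707 = 0.4685 in → use 1/2 in.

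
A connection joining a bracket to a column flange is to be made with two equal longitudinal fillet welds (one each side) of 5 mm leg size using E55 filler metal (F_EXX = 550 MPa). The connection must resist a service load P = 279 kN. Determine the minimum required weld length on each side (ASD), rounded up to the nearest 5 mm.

Throat t_e = 0.707 × 5 = 3.535 mm.
r_n/Ω = (0.6 × 550 × 3.535) / 2.0 = 583.3 N/mm = 0.5833 kN/mm.
L_req = P / (r_n/Ω) = 279 / 0.5833 = 478.3 mm total.
Per side: 478.3 / 2 = 239.2 mm.
Round up → use L = 240 mm on each side.

L = 240 mm on each side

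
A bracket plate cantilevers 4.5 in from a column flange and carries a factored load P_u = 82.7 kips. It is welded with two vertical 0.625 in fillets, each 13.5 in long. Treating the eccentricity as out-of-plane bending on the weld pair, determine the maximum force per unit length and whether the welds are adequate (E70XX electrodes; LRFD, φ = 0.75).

E70XX → F_EXX = 70 ksi.
L_w = 2 × 13.5 = 27 in; section modulus (unit throat) S = 2 × L²/6 = 60.75 in².
Direct shear f_v = P/L_w = 82.7/27 = 3.063 kip/in.
Moment M = P × e = 82.7 × 4.5 = 372.15 kip·in; bending f_b = M/S = 6.126 kip/in.
f_max = √(f_v² + f_b²) = √(3.063² + 6.126²) = 6.849 kip/in.
φr_n = 0.75 × 0.6 × 70 × (0.707 × 0.625) = 13.92 kip/in → adequate.

f_max ≈ 6.85 kip/in; adequate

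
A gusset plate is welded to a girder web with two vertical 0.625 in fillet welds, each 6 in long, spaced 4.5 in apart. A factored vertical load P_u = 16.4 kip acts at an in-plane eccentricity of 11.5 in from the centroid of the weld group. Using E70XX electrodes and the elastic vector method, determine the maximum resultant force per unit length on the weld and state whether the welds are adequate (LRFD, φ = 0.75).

E70XX → F_EXX = 70 ksi.
Total weld length L_w = 12 in. Treat welds as unit-width lines.
Polar moment about centroid: J = 2[d³/12 + d(b/2)²] = 2[6³/12 + 6×2.25²] = 96.75 in³.
Direct shear f_v = P/L_w = 16.4 / 12 = 1.367 kip/in (vertical).
Torsion M = P·e = 16.4 × 11.5 = 188.6 kip·in.
Critical point at (x, y) = (2.25, 3) from centroid. f_tx = M·y/J = 5.848 kip/in; f_ty = M·x/J = 4.386 kip/in.
Resultant f_max = √[f_tx² + (f_v + f_ty)²] = √[5.848² + (1.367 + 4.386)²] = 8.203 kip/in.
Capacity per unit length: φr_n = 0.75 × 0.6 × 70 × (0.707 × 0.625) = 13.92 kip/in.
8.203 ≤ 13.92 → adequate.

f_max ≈ 8.2 kip/in; adequate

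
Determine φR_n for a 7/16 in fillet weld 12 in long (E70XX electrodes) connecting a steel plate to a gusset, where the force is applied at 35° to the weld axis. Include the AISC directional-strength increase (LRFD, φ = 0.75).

E70XX → F_EXX = 70 ksi.
t_e = 0.707 × 0.4375 = 0.3093 in; A_we = 0.3093 × 12 = 3.712 in².
Directional factor: 1.0 + 0.5 sin^1.5(35°) = 1.217.
F_nw = 0.6 × 70 × 1.217 = 51.12 ksi.
φR_n = 0.75 × 51.12 × 3.712 = 142.3 kip.

φR_n ≈ 142 kip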